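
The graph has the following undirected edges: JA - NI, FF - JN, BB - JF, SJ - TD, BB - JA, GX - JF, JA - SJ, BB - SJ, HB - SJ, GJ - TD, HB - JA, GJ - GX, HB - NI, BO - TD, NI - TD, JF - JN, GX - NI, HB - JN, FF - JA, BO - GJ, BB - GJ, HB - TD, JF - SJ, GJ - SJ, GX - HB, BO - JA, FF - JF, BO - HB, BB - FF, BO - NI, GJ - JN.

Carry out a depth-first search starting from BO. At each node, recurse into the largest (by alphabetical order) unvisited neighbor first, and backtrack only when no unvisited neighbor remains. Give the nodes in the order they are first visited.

Visit BO
BO → TD
TD → SJ
SJ → JF
JF → JN
JN → HB
HB → NI
NI → JA
JA → FF
FF → BB
BB → GJ
GJ → GX

BO, TD, SJ, JF, JN, HB, NI, JA, FF, BB, GJ, GX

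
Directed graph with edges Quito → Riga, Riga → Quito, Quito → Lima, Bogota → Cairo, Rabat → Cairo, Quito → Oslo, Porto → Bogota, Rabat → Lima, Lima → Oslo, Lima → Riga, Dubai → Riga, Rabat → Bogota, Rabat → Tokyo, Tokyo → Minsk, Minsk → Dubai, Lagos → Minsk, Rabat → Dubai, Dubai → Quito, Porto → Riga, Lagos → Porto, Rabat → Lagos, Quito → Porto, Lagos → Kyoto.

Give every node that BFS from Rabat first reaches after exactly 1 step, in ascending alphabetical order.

Bogota, Cairo, Dubai, Lagos, Lima, Tokyo

Level 0: Rabat
Level 1: Bogota, Cairo, Dubai, Lagos, Lima, Tokyo
Level 2: Kyoto, Minsk, Oslo, Porto, Quito, Riga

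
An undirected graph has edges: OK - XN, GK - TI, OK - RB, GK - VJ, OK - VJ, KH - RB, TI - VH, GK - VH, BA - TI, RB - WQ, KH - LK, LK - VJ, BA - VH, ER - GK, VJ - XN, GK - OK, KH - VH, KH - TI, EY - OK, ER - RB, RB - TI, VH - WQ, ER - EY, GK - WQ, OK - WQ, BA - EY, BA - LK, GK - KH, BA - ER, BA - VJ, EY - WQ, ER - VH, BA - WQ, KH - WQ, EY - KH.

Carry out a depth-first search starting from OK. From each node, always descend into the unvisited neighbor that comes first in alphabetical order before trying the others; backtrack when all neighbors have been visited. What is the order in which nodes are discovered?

OK, EY, BA, ER, GK, KH, LK, VJ, XN, RB, TI, VH, WQ

Visit OK
OK → EY
EY → BA
BA → ER
ER → GK
GK → KH
KH → LK
LK → VJ
VJ → XN
KH → RB
RB → TI
TI → VH
VH → WQ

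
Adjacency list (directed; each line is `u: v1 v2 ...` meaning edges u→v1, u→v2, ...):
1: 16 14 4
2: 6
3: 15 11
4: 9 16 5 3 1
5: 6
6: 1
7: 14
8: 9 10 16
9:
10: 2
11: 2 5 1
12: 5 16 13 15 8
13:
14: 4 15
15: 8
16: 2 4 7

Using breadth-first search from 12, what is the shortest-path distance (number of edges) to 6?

2

Level 0: 12
Level 1: 5, 8, 13, 15, 16
Level 2: 2, 4, 6, 7, 9, 10
Level 3: 1, 3, 14
Level 4: 11
6 first appears at level 2.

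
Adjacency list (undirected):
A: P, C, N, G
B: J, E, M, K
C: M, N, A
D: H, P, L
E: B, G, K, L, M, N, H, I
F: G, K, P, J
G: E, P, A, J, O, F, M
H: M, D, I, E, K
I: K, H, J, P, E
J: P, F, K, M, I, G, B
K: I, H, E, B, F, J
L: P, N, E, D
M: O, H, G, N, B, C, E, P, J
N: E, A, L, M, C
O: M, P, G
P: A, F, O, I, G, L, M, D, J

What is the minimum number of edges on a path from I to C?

Level 0: I
Level 1: E, H, J, K, P
Level 2: A, B, D, F, G, L, M, N, O
Level 3: C
C first appears at level 3.

3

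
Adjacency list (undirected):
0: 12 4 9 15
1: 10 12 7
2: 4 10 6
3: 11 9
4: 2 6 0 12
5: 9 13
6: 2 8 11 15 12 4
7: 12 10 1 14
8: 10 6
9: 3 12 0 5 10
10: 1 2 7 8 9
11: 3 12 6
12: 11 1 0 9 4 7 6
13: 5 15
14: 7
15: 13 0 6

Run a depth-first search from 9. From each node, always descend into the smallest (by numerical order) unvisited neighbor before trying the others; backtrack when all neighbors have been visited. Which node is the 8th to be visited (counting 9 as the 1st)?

Visit 9
9 → 0
0 → 4
4 → 2
2 → 6
6 → 8
8 → 10
10 → 1
1 → 7
7 → 12
12 → 11
11 → 3
7 → 14
6 → 15
15 → 13
13 → 5

Visit order: 9, 0, 4, 2, 6, 8, 10, 1, 7, 12, 11, 3, 14, 15, 13, 5

1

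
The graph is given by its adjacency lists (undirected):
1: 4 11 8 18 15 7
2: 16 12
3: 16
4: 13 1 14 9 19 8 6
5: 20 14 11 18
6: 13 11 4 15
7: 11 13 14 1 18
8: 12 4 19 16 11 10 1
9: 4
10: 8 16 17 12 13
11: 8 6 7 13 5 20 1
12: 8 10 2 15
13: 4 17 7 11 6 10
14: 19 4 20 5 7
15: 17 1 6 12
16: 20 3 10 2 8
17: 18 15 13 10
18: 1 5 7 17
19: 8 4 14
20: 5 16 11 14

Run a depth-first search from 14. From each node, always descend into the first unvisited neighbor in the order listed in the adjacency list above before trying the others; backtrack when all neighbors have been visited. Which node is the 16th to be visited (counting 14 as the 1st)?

Visit 14
14 → 19
19 → 8
8 → 12
12 → 10
10 → 16
16 → 20
20 → 5
5 → 11
11 → 6
6 → 13
13 → 4
4 → 1
1 → 18
18 → 7
18 → 17
17 → 15
4 → 9
16 → 3
16 → 2

Visit order: 14, 19, 8, 12, 10, 16, 20, 5, 11, 6, 13, 4, 1, 18, 7, 17, 15, 9, 3, 2

17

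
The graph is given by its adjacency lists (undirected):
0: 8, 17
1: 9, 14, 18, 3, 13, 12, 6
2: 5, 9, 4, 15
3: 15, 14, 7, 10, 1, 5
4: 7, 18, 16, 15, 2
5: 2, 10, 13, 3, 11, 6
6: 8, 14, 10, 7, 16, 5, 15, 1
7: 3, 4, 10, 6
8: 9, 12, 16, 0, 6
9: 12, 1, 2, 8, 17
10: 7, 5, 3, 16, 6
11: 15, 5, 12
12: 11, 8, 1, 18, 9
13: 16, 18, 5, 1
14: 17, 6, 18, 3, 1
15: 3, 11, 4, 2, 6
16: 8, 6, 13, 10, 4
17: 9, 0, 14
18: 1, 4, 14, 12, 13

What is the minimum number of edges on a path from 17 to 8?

2

Level 0: 17
Level 1: 0, 9, 14
Level 2: 1, 2, 3, 6, 8, 12, 18
Level 3: 4, 5, 7, 10, 11, 13, 15, 16
8 first appears at level 2.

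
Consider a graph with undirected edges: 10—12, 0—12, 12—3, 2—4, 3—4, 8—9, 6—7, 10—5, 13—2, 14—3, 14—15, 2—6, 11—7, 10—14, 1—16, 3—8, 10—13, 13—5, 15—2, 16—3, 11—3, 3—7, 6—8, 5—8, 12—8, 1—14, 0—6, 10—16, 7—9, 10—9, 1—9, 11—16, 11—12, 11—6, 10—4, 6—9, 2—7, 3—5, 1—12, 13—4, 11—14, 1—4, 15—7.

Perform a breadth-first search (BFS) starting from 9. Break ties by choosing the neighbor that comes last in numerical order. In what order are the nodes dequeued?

9, 10, 8, 7, 6, 1, 16, 14, 13, 12, 5, 4, 3, 15, 11, 2, 0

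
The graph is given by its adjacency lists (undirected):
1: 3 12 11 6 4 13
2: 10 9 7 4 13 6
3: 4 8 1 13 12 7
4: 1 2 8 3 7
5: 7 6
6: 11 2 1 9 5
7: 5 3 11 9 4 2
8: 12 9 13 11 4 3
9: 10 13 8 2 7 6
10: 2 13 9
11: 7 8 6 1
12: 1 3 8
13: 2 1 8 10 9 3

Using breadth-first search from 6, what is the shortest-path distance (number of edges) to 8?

2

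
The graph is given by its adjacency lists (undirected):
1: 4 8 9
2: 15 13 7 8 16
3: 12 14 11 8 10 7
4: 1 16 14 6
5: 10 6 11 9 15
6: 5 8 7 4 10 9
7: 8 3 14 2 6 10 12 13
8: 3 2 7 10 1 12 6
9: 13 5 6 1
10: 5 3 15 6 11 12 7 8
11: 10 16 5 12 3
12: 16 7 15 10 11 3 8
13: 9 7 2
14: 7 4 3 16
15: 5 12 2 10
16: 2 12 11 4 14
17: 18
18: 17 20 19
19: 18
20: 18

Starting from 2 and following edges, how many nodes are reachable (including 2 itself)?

16

BFS from 2 visits: 2, 7, 8, 13, 15, 16, 3, 6, 10, 12, 14, 1, 9, 5, 4, 11
Reachable nodes: 16 of 20 total.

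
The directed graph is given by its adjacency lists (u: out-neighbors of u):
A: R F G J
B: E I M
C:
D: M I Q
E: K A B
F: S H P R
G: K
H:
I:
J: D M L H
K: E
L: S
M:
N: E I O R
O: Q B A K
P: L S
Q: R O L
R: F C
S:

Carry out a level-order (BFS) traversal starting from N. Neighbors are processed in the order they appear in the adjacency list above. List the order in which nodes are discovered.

Visit N; enqueue E, I, O, R → queue [E, I, O, R]
Visit E; enqueue K, A, B → queue [I, O, R, K, A, B]
Visit I → queue [O, R, K, A, B]
Visit O; enqueue Q → queue [R, K, A, B, Q]
Visit R; enqueue F, C → queue [K, A, B, Q, F, C]
Visit K → queue [A, B, Q, F, C]
Visit A; enqueue G, J → queue [B, Q, F, C, G, J]
Visit B; enqueue M → queue [Q, F, C, G, J, M]
Visit Q; enqueue L → queue [F, C, G, J, M, L]
Visit F; enqueue S, H, P → queue [C, G, J, M, L, S, H, P]
Visit C → queue [G, J, M, L, S, H, P]
Visit G → queue [J, M, L, S, H, P]
Visit J; enqueue D → queue [M, L, S, H, P, D]
Visit M → queue [L, S, H, P, D]
Visit L → queue [S, H, P, D]
Visit S → queue [H, P, D]
Visit H → queue [P, D]
Visit P → queue [D]
Visit D → queue []

N, E, I, O, R, K, A, B, Q, F, C, G, J, M, L, S, H, P, D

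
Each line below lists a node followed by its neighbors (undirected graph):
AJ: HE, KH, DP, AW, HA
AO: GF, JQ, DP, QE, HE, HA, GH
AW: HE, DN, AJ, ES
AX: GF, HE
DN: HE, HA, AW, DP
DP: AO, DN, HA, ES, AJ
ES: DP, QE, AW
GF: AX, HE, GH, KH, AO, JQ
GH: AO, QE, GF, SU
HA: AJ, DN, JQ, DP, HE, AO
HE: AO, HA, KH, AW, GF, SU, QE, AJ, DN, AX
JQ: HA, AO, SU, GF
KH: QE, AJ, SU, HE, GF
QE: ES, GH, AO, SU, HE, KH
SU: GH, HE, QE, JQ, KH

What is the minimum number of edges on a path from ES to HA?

Level 0: ES
Level 1: AW, DP, QE
Level 2: AJ, AO, DN, GH, HA, HE, KH, SU
Level 3: AX, GF, JQ
HA first appears at level 2.

2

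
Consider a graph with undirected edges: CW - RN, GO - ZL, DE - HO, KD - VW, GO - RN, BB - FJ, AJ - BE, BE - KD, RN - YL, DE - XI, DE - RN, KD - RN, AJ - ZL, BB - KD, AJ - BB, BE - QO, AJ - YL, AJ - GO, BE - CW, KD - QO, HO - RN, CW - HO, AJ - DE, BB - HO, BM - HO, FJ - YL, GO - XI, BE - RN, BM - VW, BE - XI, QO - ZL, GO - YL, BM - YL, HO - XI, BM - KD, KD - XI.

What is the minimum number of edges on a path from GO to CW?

2

Level 0: GO
Level 1: AJ, RN, XI, YL, ZL
Level 2: BB, BE, BM, CW, DE, FJ, HO, KD, QO
Level 3: VW
CW first appears at level 2.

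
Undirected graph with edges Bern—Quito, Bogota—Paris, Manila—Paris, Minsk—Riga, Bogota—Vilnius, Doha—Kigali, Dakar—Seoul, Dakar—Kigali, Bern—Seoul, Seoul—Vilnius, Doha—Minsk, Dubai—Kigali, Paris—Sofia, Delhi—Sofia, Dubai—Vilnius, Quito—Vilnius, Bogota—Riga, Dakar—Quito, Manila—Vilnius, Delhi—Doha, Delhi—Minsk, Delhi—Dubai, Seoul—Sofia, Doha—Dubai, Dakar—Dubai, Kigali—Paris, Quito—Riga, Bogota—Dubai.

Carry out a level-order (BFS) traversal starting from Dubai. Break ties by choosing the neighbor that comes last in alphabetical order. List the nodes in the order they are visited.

Visit Dubai; enqueue Vilnius, Kigali, Doha, Delhi, Dakar, Bogota → queue [Vilnius, Kigali, Doha, Delhi, Dakar, Bogota]
Visit Vilnius; enqueue Seoul, Quito, Manila → queue [Kigali, Doha, Delhi, Dakar, Bogota, Seoul, Quito, Manila]
Visit Kigali; enqueue Paris → queue [Doha, Delhi, Dakar, Bogota, Seoul, Quito, Manila, Paris]
Visit Doha; enqueue Minsk → queue [Delhi, Dakar, Bogota, Seoul, Quito, Manila, Paris, Minsk]
Visit Delhi; enqueue Sofia → queue [Dakar, Bogota, Seoul, Quito, Manila, Paris, Minsk, Sofia]
Visit Dakar → queue [Bogota, Seoul, Quito, Manila, Paris, Minsk, Sofia]
Visit Bogota; enqueue Riga → queue [Seoul, Quito, Manila, Paris, Minsk, Sofia, Riga]
Visit Seoul; enqueue Bern → queue [Quito, Manila, Paris, Minsk, Sofia, Riga, Bern]
Visit Quito → queue [Manila, Paris, Minsk, Sofia, Riga, Bern]
Visit Manila → queue [Paris, Minsk, Sofia, Riga, Bern]
Visit Paris → queue [Minsk, Sofia, Riga, Bern]
Visit Minsk → queue [Sofia, Riga, Bern]
Visit Sofia → queue [Riga, Bern]
Visit Riga → queue [Bern]
Visit Bern → queue []

Dubai Vilnius Kigali Doha Delhi Dakar Bogota Seoul Quito Manila Paris Minsk Sofia Riga Bern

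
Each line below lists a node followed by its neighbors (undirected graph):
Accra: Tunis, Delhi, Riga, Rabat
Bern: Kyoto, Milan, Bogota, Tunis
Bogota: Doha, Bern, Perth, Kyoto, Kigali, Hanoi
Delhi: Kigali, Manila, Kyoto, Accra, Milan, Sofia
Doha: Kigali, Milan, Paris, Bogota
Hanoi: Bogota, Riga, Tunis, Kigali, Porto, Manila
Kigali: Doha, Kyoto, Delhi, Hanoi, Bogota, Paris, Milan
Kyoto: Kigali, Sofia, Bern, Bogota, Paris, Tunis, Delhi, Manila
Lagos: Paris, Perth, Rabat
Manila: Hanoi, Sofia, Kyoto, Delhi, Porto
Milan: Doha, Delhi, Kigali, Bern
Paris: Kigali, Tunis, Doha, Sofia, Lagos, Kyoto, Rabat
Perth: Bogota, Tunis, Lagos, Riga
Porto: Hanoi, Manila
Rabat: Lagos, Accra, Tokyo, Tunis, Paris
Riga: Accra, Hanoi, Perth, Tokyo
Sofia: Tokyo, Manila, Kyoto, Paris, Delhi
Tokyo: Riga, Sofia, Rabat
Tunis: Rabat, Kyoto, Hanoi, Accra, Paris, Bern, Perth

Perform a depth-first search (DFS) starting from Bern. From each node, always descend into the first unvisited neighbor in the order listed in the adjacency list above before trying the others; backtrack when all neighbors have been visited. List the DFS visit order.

Visit Bern
Bern → Kyoto
Kyoto → Kigali
Kigali → Doha
Doha → Milan
Milan → Delhi
Delhi → Manila
Manila → Hanoi
Hanoi → Bogota
Bogota → Perth
Perth → Tunis
Tunis → Rabat
Rabat → Lagos
Lagos → Paris
Paris → Sofia
Sofia → Tokyo
Tokyo → Riga
Riga → Accra
Hanoi → Porto

Bern → Kyoto → Kigali → Doha → Milan → Delhi → Manila → Hanoi → Bogota → Perth → Tunis → Rabat → Lagos → Paris → Sofia → Tokyo → Riga → Accra → Porto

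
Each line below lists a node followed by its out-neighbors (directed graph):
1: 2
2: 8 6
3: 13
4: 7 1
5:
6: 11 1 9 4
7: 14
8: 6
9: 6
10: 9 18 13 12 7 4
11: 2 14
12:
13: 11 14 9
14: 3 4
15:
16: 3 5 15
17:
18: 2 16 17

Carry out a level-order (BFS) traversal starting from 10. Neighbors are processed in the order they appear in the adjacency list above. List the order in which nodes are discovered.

Visit 10; enqueue 9, 18, 13, 12, 7, 4 → queue [9, 18, 13, 12, 7, 4]
Visit 9; enqueue 6 → queue [18, 13, 12, 7, 4, 6]
Visit 18; enqueue 2, 16, 17 → queue [13, 12, 7, 4, 6, 2, 16, 17]
Visit 13; enqueue 11, 14 → queue [12, 7, 4, 6, 2, 16, 17, 11, 14]
Visit 12 → queue [7, 4, 6, 2, 16, 17, 11, 14]
Visit 7 → queue [4, 6, 2, 16, 17, 11, 14]
Visit 4; enqueue 1 → queue [6, 2, 16, 17, 11, 14, 1]
Visit 6 → queue [2, 16, 17, 11, 14, 1]
Visit 2; enqueue 8 → queue [16, 17, 11, 14, 1, 8]
Visit 16; enqueue 3, 5, 15 → queue [17, 11, 14, 1, 8, 3, 5, 15]
Visit 17 → queue [11, 14, 1, 8, 3, 5, 15]
Visit 11 → queue [14, 1, 8, 3, 5, 15]
Visit 14 → queue [1, 8, 3, 5, 15]
Visit 1 → queue [8, 3, 5, 15]
Visit 8 → queue [3, 5, 15]
Visit 3 → queue [5, 15]
Visit 5 → queue [15]
Visit 15 → queue []

10 -> 9 -> 18 -> 13 -> 12 -> 7 -> 4 -> 6 -> 2 -> 16 -> 17 -> 11 -> 14 -> 1 -> 8 -> 3 -> 5 -> 15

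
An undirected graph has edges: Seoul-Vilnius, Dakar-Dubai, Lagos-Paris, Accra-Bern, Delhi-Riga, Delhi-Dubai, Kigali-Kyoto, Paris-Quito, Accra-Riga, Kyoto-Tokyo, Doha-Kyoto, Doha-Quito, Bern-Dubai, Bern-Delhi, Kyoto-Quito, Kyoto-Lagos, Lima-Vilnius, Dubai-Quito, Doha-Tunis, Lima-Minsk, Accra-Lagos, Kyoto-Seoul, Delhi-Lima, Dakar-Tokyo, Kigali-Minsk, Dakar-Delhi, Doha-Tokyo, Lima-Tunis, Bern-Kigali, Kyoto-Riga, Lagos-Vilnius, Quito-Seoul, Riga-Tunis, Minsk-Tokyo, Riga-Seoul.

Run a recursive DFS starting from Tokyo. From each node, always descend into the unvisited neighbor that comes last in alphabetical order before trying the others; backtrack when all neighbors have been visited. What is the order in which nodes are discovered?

Tokyo → Minsk → Lima → Vilnius → Seoul → Riga → Tunis → Doha → Quito → Paris → Lagos → Kyoto → Kigali → Bern → Dubai → Delhi → Dakar → Accra

Visit Tokyo
Tokyo → Minsk
Minsk → Lima
Lima → Vilnius
Vilnius → Seoul
Seoul → Riga
Riga → Tunis
Tunis → Doha
Doha → Quito
Quito → Paris
Paris → Lagos
Lagos → Kyoto
Kyoto → Kigali
Kigali → Bern
Bern → Dubai
Dubai → Delhi
Delhi → Dakar
Bern → Accra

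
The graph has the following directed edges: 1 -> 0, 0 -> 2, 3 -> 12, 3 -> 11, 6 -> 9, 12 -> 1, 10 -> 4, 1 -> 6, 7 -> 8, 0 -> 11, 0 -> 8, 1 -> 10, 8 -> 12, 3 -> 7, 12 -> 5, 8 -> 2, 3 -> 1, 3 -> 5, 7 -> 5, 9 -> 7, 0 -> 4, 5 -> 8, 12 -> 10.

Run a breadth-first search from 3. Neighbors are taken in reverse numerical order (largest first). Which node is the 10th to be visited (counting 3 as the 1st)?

0

Visit 3; enqueue 12, 11, 7, 5, 1 → queue [12, 11, 7, 5, 1]
Visit 12; enqueue 10 → queue [11, 7, 5, 1, 10]
Visit 11 → queue [7, 5, 1, 10]
Visit 7; enqueue 8 → queue [5, 1, 10, 8]
Visit 5 → queue [1, 10, 8]
Visit 1; enqueue 6, 0 → queue [10, 8, 6, 0]
Visit 10; enqueue 4 → queue [8, 6, 0, 4]
Visit 8; enqueue 2 → queue [6, 0, 4, 2]
Visit 6; enqueue 9 → queue [0, 4, 2, 9]
Visit 0 → queue [4, 2, 9]
Visit 4 → queue [2, 9]
Visit 2 → queue [9]
Visit 9 → queue []

Visit order: 3, 12, 11, 7, 5, 1, 10, 8, 6, 0, 4, 2, 9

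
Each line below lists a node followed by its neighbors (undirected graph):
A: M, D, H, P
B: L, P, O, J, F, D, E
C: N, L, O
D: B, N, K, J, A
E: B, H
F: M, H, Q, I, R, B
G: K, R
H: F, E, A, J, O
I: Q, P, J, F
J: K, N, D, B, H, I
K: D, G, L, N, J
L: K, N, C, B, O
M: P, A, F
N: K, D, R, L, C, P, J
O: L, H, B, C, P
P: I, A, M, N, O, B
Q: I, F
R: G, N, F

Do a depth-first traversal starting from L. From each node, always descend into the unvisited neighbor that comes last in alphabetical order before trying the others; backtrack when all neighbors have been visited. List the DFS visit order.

L, O, P, N, R, G, K, J, I, Q, F, M, A, H, E, B, D, C

Visit L
L → O
O → P
P → N
N → R
R → G
G → K
K → J
J → I
I → Q
Q → F
F → M
M → A
A → H
H → E
E → B
B → D
N → C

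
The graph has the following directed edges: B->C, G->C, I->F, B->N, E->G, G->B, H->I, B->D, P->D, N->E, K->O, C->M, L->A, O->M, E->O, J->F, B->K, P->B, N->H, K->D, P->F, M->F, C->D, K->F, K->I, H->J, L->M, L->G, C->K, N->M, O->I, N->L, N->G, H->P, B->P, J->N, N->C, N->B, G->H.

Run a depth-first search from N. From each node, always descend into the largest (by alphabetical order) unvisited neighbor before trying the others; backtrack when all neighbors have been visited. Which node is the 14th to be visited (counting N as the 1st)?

J

Visit N
N → M
M → F
N → L
L → G
G → H
H → P
P → D
P → B
B → K
K → O
O → I
B → C
H → J
L → A
N → E

Visit order: N, M, F, L, G, H, P, D, B, K, O, I, C, J, A, E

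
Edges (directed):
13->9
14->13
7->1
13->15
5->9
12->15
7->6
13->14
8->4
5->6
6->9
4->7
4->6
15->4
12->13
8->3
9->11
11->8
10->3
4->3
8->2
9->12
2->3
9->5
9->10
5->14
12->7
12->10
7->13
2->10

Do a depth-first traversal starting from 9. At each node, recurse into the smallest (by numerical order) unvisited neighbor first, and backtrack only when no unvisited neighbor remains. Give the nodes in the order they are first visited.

Visit 9
9 → 5
5 → 6
5 → 14
14 → 13
13 → 15
15 → 4
4 → 3
4 → 7
7 → 1
9 → 10
9 → 11
11 → 8
8 → 2
9 → 12

9 5 6 14 13 15 4 3 7 1 10 11 8 2 12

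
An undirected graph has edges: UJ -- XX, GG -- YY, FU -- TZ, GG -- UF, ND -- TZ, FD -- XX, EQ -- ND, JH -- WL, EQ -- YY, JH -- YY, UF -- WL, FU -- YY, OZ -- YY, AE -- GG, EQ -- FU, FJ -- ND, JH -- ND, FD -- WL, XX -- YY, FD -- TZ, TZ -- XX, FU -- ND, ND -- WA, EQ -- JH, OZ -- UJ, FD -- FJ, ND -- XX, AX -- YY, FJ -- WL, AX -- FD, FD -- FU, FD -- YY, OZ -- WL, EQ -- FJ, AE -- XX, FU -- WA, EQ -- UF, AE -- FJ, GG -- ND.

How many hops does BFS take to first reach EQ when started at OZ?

Level 0: OZ
Level 1: UJ, WL, YY
Level 2: AX, EQ, FD, FJ, FU, GG, JH, UF, XX
Level 3: AE, ND, TZ, WA
EQ first appears at level 2.

2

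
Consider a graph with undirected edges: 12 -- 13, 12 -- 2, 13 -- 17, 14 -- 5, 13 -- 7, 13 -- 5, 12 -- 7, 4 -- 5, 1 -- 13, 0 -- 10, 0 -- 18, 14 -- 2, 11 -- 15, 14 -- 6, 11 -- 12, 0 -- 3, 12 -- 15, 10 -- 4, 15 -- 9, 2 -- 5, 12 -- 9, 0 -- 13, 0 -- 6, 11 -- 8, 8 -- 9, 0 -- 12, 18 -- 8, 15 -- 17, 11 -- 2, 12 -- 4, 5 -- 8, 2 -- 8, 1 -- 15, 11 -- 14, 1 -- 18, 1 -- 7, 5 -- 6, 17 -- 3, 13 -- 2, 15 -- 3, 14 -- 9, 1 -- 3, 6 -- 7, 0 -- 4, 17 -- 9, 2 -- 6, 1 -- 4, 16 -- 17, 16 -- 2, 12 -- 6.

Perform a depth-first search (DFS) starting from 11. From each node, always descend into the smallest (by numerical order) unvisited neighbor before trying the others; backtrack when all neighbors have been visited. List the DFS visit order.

Visit 11
11 → 2
2 → 5
5 → 4
4 → 0
0 → 3
3 → 1
1 → 7
7 → 6
6 → 12
12 → 9
9 → 8
8 → 18
9 → 14
9 → 15
15 → 17
17 → 13
17 → 16
0 → 10

11, 2, 5, 4, 0, 3, 1, 7, 6, 12, 9, 8, 18, 14, 15, 17, 13, 16, 10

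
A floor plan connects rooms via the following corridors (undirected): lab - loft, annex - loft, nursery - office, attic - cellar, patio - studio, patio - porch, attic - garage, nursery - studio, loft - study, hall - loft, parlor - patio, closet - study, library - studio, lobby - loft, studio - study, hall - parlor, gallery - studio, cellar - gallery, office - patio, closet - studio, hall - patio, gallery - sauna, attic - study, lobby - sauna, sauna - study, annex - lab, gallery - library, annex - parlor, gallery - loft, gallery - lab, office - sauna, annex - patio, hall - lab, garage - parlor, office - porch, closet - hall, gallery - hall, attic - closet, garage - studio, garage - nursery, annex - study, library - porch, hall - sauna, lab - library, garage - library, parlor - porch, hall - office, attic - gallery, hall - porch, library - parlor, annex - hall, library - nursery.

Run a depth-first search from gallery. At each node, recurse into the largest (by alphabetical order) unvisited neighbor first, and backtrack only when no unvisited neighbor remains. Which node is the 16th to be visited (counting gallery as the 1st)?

Visit gallery
gallery → studio
studio → study
study → sauna
sauna → office
office → porch
porch → patio
patio → parlor
parlor → library
library → nursery
nursery → garage
garage → attic
attic → closet
closet → hall
hall → loft
loft → lobby
loft → lab
lab → annex
attic → cellar

Visit order: gallery, studio, study, sauna, office, porch, patio, parlor, library, nursery, garage, attic, closet, hall, loft, lobby, lab, annex, cellar

lobby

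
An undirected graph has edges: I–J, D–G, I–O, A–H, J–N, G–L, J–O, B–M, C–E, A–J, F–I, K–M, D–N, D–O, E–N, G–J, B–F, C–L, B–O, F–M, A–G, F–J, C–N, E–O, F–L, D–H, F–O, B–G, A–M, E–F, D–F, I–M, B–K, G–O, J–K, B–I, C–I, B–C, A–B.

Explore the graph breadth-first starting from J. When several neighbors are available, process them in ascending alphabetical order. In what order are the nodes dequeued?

J, A, F, G, I, K, N, O, B, H, M, D, E, L, C

Visit J; enqueue A, F, G, I, K, N, O → queue [A, F, G, I, K, N, O]
Visit A; enqueue B, H, M → queue [F, G, I, K, N, O, B, H, M]
Visit F; enqueue D, E, L → queue [G, I, K, N, O, B, H, M, D, E, L]
Visit G → queue [I, K, N, O, B, H, M, D, E, L]
Visit I; enqueue C → queue [K, N, O, B, H, M, D, E, L, C]
Visit K → queue [N, O, B, H, M, D, E, L, C]
Visit N → queue [O, B, H, M, D, E, L, C]
Visit O → queue [B, H, M, D, E, L, C]
Visit B → queue [H, M, D, E, L, C]
Visit H → queue [M, D, E, L, C]
Visit M → queue [D, E, L, C]
Visit D → queue [E, L, C]
Visit E → queue [L, C]
Visit L → queue [C]
Visit C → queue []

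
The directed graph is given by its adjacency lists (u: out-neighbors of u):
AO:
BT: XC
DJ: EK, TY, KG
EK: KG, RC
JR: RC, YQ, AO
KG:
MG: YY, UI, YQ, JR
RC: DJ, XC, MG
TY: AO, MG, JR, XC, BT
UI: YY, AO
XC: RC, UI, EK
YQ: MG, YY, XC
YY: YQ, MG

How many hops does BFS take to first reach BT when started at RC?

Level 0: RC
Level 1: DJ, MG, XC
Level 2: EK, JR, KG, TY, UI, YQ, YY
Level 3: AO, BT
BT first appears at level 3.

3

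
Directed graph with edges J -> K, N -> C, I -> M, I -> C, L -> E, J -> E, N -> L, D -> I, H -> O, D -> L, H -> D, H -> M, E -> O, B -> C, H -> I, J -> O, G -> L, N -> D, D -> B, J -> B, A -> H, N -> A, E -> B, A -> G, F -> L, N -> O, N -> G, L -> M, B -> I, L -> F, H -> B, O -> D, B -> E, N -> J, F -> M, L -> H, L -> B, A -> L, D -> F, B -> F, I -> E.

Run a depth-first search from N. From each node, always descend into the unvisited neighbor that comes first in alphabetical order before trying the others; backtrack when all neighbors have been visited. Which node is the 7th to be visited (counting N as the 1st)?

E

Visit N
N → A
A → G
G → L
L → B
B → C
B → E
E → O
O → D
D → F
F → M
D → I
L → H
N → J
J → K

Visit order: N, A, G, L, B, C, E, O, D, F, M, I, H, J, K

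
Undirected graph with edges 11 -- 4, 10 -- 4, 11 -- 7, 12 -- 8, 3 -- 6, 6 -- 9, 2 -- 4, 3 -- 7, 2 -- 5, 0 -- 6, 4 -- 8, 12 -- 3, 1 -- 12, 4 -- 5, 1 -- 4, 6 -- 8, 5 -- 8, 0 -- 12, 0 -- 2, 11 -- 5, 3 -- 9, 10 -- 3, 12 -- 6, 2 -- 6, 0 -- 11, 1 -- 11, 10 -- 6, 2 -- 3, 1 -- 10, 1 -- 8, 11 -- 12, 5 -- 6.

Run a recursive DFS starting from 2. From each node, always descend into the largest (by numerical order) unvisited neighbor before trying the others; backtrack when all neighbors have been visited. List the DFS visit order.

Visit 2
2 → 6
6 → 12
12 → 11
11 → 7
7 → 3
3 → 10
10 → 4
4 → 8
8 → 5
8 → 1
3 → 9
11 → 0

2 6 12 11 7 3 10 4 8 5 1 9 0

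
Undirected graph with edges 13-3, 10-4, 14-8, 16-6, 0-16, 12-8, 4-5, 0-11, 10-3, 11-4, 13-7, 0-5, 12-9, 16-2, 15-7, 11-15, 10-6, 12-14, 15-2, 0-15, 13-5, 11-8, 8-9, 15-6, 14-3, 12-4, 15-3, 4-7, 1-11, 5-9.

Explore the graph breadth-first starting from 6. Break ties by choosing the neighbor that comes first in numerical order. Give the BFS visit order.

6 → 10 → 15 → 16 → 3 → 4 → 0 → 2 → 7 → 11 → 13 → 14 → 5 → 12 → 1 → 8 → 9

Visit 6; enqueue 10, 15, 16 → queue [10, 15, 16]
Visit 10; enqueue 3, 4 → queue [15, 16, 3, 4]
Visit 15; enqueue 0, 2, 7, 11 → queue [16, 3, 4, 0, 2, 7, 11]
Visit 16 → queue [3, 4, 0, 2, 7, 11]
Visit 3; enqueue 13, 14 → queue [4, 0, 2, 7, 11, 13, 14]
Visit 4; enqueue 5, 12 → queue [0, 2, 7, 11, 13, 14, 5, 12]
Visit 0 → queue [2, 7, 11, 13, 14, 5, 12]
Visit 2 → queue [7, 11, 13, 14, 5, 12]
Visit 7 → queue [11, 13, 14, 5, 12]
Visit 11; enqueue 1, 8 → queue [13, 14, 5, 12, 1, 8]
Visit 13 → queue [14, 5, 12, 1, 8]
Visit 14 → queue [5, 12, 1, 8]
Visit 5; enqueue 9 → queue [12, 1, 8, 9]
Visit 12 → queue [1, 8, 9]
Visit 1 → queue [8, 9]
Visit 8 → queue [9]
Visit 9 → queue []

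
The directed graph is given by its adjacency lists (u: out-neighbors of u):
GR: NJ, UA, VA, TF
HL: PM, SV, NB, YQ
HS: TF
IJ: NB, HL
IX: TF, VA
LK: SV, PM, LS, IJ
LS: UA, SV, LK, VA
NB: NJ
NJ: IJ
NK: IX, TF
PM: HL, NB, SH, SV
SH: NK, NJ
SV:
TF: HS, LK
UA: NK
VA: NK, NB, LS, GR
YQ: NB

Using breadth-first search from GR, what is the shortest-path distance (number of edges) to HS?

Level 0: GR
Level 1: NJ, TF, UA, VA
Level 2: HS, IJ, LK, LS, NB, NK
Level 3: HL, IX, PM, SV
Level 4: SH, YQ
HS first appears at level 2.

2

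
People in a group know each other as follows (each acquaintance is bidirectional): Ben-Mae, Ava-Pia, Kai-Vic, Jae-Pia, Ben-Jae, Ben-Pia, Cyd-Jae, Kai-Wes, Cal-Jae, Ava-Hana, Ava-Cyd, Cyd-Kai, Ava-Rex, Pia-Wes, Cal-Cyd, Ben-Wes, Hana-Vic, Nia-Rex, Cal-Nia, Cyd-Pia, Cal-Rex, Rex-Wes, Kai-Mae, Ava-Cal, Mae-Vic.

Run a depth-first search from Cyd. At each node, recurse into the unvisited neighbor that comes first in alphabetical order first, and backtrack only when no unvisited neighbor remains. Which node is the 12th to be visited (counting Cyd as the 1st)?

Rex

Visit Cyd
Cyd → Ava
Ava → Cal
Cal → Jae
Jae → Ben
Ben → Mae
Mae → Kai
Kai → Vic
Vic → Hana
Kai → Wes
Wes → Pia
Wes → Rex
Rex → Nia

Visit order: Cyd, Ava, Cal, Jae, Ben, Mae, Kai, Vic, Hana, Wes, Pia, Rex, Nia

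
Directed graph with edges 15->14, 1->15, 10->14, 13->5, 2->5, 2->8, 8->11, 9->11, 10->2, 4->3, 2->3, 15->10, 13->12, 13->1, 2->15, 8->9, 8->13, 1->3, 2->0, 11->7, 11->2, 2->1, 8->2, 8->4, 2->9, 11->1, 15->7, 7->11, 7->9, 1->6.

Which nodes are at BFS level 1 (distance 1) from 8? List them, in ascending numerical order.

2, 4, 9, 11, 13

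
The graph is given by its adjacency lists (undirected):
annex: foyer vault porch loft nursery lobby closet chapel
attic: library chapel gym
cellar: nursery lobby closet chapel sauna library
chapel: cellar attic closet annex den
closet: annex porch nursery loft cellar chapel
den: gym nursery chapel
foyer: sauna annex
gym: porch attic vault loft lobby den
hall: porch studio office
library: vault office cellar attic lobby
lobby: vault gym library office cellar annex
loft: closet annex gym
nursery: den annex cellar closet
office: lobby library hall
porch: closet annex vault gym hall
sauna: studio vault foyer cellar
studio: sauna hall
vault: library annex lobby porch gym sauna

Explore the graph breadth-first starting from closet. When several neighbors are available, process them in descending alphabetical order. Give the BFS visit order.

closet -> porch -> nursery -> loft -> chapel -> cellar -> annex -> vault -> hall -> gym -> den -> attic -> sauna -> lobby -> library -> foyer -> studio -> office

Visit closet; enqueue porch, nursery, loft, chapel, cellar, annex → queue [porch, nursery, loft, chapel, cellar, annex]
Visit porch; enqueue vault, hall, gym → queue [nursery, loft, chapel, cellar, annex, vault, hall, gym]
Visit nursery; enqueue den → queue [loft, chapel, cellar, annex, vault, hall, gym, den]
Visit loft → queue [chapel, cellar, annex, vault, hall, gym, den]
Visit chapel; enqueue attic → queue [cellar, annex, vault, hall, gym, den, attic]
Visit cellar; enqueue sauna, lobby, library → queue [annex, vault, hall, gym, den, attic, sauna, lobby, library]
Visit annex; enqueue foyer → queue [vault, hall, gym, den, attic, sauna, lobby, library, foyer]
Visit vault → queue [hall, gym, den, attic, sauna, lobby, library, foyer]
Visit hall; enqueue studio, office → queue [gym, den, attic, sauna, lobby, library, foyer, studio, office]
Visit gym → queue [den, attic, sauna, lobby, library, foyer, studio, office]
Visit den → queue [attic, sauna, lobby, library, foyer, studio, office]
Visit attic → queue [sauna, lobby, library, foyer, studio, office]
Visit sauna → queue [lobby, library, foyer, studio, office]
Visit lobby → queue [library, foyer, studio, office]
Visit library → queue [foyer, studio, office]
Visit foyer → queue [studio, office]
Visit studio → queue [office]
Visit office → queue []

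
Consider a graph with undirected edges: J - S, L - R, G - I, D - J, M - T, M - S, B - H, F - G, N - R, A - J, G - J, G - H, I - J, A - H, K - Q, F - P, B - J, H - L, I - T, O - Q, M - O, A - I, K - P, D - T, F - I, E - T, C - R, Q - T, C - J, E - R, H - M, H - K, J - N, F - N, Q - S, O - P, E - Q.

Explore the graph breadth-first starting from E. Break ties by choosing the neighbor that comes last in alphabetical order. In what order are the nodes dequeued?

E T R Q M I D N L C S O K H J G F A P B

Visit E; enqueue T, R, Q → queue [T, R, Q]
Visit T; enqueue M, I, D → queue [R, Q, M, I, D]
Visit R; enqueue N, L, C → queue [Q, M, I, D, N, L, C]
Visit Q; enqueue S, O, K → queue [M, I, D, N, L, C, S, O, K]
Visit M; enqueue H → queue [I, D, N, L, C, S, O, K, H]
Visit I; enqueue J, G, F, A → queue [D, N, L, C, S, O, K, H, J, G, F, A]
Visit D → queue [N, L, C, S, O, K, H, J, G, F, A]
Visit N → queue [L, C, S, O, K, H, J, G, F, A]
Visit L → queue [C, S, O, K, H, J, G, F, A]
Visit C → queue [S, O, K, H, J, G, F, A]
Visit S → queue [O, K, H, J, G, F, A]
Visit O; enqueue P → queue [K, H, J, G, F, A, P]
Visit K → queue [H, J, G, F, A, P]
Visit H; enqueue B → queue [J, G, F, A, P, B]
Visit J → queue [G, F, A, P, B]
Visit G → queue [F, A, P, B]
Visit F → queue [A, P, B]
Visit A → queue [P, B]
Visit P → queue [B]
Visit B → queue []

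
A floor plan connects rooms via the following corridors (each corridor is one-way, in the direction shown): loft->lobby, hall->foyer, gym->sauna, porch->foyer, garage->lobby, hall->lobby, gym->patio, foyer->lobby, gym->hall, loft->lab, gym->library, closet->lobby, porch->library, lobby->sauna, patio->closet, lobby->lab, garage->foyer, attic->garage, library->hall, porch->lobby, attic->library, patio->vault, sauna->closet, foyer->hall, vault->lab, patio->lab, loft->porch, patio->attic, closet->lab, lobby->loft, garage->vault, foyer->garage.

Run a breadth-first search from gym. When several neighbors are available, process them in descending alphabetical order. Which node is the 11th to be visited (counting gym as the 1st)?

Visit gym; enqueue sauna, patio, library, hall → queue [sauna, patio, library, hall]
Visit sauna; enqueue closet → queue [patio, library, hall, closet]
Visit patio; enqueue vault, lab, attic → queue [library, hall, closet, vault, lab, attic]
Visit library → queue [hall, closet, vault, lab, attic]
Visit hall; enqueue lobby, foyer → queue [closet, vault, lab, attic, lobby, foyer]
Visit closet → queue [vault, lab, attic, lobby, foyer]
Visit vault → queue [lab, attic, lobby, foyer]
Visit lab → queue [attic, lobby, foyer]
Visit attic; enqueue garage → queue [lobby, foyer, garage]
Visit lobby; enqueue loft → queue [foyer, garage, loft]
Visit foyer → queue [garage, loft]
Visit garage → queue [loft]
Visit loft; enqueue porch → queue [porch]
Visit porch → queue []

Visit order: gym, sauna, patio, library, hall, closet, vault, lab, attic, lobby, foyer, garage, loft, porch

foyer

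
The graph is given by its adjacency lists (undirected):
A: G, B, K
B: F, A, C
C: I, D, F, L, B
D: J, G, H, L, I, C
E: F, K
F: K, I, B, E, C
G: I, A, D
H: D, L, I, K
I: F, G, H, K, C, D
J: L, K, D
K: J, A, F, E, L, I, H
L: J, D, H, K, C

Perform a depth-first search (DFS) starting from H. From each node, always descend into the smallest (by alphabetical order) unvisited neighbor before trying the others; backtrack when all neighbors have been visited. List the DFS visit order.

Visit H
H → D
D → C
C → B
B → A
A → G
G → I
I → F
F → E
E → K
K → J
J → L

H D C B A G I F E K J L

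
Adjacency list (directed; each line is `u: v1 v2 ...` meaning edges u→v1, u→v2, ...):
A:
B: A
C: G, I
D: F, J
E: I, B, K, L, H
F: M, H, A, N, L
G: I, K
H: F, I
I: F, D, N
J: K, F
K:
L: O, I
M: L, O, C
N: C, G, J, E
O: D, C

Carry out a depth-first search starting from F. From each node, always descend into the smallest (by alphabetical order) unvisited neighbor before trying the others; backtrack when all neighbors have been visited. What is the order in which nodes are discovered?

F → A → H → I → D → J → K → N → C → G → E → B → L → O → M

Visit F
F → A
F → H
H → I
I → D
D → J
J → K
I → N
N → C
C → G
N → E
E → B
E → L
L → O
F → M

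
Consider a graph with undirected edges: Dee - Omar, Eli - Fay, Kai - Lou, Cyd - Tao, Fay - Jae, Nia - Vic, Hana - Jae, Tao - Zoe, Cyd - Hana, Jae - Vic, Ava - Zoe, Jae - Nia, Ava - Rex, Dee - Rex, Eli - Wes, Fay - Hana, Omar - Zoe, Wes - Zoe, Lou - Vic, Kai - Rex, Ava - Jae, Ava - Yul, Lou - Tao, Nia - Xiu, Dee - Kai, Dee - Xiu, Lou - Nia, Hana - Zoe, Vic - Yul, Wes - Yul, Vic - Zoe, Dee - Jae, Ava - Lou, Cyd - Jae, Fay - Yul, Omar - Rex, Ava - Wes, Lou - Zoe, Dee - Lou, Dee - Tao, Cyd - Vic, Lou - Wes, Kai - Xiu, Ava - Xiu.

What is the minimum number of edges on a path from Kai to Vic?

Level 0: Kai
Level 1: Dee, Lou, Rex, Xiu
Level 2: Ava, Jae, Nia, Omar, Tao, Vic, Wes, Zoe
Level 3: Cyd, Eli, Fay, Hana, Yul
Vic first appears at level 2.

2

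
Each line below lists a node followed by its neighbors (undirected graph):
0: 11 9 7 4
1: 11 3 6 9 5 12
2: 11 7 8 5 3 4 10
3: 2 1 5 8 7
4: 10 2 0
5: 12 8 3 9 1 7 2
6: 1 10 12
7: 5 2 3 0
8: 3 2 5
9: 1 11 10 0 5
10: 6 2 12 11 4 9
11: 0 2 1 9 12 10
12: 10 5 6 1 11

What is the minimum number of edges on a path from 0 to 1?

Level 0: 0
Level 1: 4, 7, 9, 11
Level 2: 1, 2, 3, 5, 10, 12
Level 3: 6, 8
1 first appears at level 2.

2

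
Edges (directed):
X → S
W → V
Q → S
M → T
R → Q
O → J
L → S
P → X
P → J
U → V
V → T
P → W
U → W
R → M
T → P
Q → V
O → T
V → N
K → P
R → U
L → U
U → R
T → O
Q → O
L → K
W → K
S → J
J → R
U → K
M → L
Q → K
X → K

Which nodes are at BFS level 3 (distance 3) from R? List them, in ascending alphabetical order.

J, N, P

Level 0: R
Level 1: M, Q, U
Level 2: K, L, O, S, T, V, W
Level 3: J, N, P
Level 4: X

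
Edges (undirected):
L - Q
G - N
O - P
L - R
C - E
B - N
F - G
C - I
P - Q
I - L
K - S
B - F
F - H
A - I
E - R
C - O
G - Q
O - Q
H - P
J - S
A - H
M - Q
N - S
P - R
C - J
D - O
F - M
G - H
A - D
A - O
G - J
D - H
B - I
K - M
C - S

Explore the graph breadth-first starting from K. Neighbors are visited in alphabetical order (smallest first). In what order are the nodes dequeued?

K, M, S, F, Q, C, J, N, B, G, H, L, O, P, E, I, A, D, R

Visit K; enqueue M, S → queue [M, S]
Visit M; enqueue F, Q → queue [S, F, Q]
Visit S; enqueue C, J, N → queue [F, Q, C, J, N]
Visit F; enqueue B, G, H → queue [Q, C, J, N, B, G, H]
Visit Q; enqueue L, O, P → queue [C, J, N, B, G, H, L, O, P]
Visit C; enqueue E, I → queue [J, N, B, G, H, L, O, P, E, I]
Visit J → queue [N, B, G, H, L, O, P, E, I]
Visit N → queue [B, G, H, L, O, P, E, I]
Visit B → queue [G, H, L, O, P, E, I]
Visit G → queue [H, L, O, P, E, I]
Visit H; enqueue A, D → queue [L, O, P, E, I, A, D]
Visit L; enqueue R → queue [O, P, E, I, A, D, R]
Visit O → queue [P, E, I, A, D, R]
Visit P → queue [E, I, A, D, R]
Visit E → queue [I, A, D, R]
Visit I → queue [A, D, R]
Visit A → queue [D, R]
Visit D → queue [R]
Visit R → queue []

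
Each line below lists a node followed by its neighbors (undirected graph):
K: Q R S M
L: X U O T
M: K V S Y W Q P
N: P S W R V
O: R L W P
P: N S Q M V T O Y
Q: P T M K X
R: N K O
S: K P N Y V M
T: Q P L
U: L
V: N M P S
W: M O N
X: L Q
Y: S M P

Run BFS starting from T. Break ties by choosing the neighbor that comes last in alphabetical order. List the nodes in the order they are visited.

Visit T; enqueue Q, P, L → queue [Q, P, L]
Visit Q; enqueue X, M, K → queue [P, L, X, M, K]
Visit P; enqueue Y, V, S, O, N → queue [L, X, M, K, Y, V, S, O, N]
Visit L; enqueue U → queue [X, M, K, Y, V, S, O, N, U]
Visit X → queue [M, K, Y, V, S, O, N, U]
Visit M; enqueue W → queue [K, Y, V, S, O, N, U, W]
Visit K; enqueue R → queue [Y, V, S, O, N, U, W, R]
Visit Y → queue [V, S, O, N, U, W, R]
Visit V → queue [S, O, N, U, W, R]
Visit S → queue [O, N, U, W, R]
Visit O → queue [N, U, W, R]
Visit N → queue [U, W, R]
Visit U → queue [W, R]
Visit W → queue [R]
Visit R → queue []

T, Q, P, L, X, M, K, Y, V, S, O, N, U, W, R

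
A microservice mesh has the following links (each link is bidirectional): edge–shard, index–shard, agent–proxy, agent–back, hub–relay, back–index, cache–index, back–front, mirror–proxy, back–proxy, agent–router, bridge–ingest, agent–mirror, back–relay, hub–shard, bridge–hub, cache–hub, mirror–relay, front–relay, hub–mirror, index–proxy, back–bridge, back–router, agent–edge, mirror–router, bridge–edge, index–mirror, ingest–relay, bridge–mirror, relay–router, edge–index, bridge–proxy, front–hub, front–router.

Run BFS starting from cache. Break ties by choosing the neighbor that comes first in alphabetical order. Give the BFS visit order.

cache -> hub -> index -> bridge -> front -> mirror -> relay -> shard -> back -> edge -> proxy -> ingest -> router -> agent

Visit cache; enqueue hub, index → queue [hub, index]
Visit hub; enqueue bridge, front, mirror, relay, shard → queue [index, bridge, front, mirror, relay, shard]
Visit index; enqueue back, edge, proxy → queue [bridge, front, mirror, relay, shard, back, edge, proxy]
Visit bridge; enqueue ingest → queue [front, mirror, relay, shard, back, edge, proxy, ingest]
Visit front; enqueue router → queue [mirror, relay, shard, back, edge, proxy, ingest, router]
Visit mirror; enqueue agent → queue [relay, shard, back, edge, proxy, ingest, router, agent]
Visit relay → queue [shard, back, edge, proxy, ingest, router, agent]
Visit shard → queue [back, edge, proxy, ingest, router, agent]
Visit back → queue [edge, proxy, ingest, router, agent]
Visit edge → queue [proxy, ingest, router, agent]
Visit proxy → queue [ingest, router, agent]
Visit ingest → queue [router, agent]
Visit router → queue [agent]
Visit agent → queue []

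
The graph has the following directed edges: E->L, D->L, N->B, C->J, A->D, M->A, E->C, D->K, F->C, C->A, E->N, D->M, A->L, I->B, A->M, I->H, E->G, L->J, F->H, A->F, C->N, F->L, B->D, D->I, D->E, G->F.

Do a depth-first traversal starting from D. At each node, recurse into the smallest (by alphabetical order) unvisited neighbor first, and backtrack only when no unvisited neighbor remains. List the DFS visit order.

D, E, C, A, F, H, L, J, M, N, B, G, I, K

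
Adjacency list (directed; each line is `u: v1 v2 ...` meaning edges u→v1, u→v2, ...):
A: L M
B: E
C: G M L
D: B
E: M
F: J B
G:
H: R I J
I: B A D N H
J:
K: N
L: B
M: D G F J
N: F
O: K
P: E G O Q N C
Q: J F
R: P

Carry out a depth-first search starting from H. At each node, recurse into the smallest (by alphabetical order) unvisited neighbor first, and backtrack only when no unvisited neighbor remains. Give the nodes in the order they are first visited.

H → I → A → L → B → E → M → D → F → J → G → N → R → P → C → O → K → Q

Visit H
H → I
I → A
A → L
L → B
B → E
E → M
M → D
M → F
F → J
M → G
I → N
H → R
R → P
P → C
P → O
O → K
P → Q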